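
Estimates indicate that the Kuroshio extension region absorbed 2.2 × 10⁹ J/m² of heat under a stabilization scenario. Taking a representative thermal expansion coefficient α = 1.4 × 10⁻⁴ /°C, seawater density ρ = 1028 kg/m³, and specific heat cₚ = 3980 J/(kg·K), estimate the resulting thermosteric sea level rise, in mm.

Δh = αQ/(ρcₚ) = 1.4×10⁻⁴ × 2.2×10⁹ / (1028 × 3980) ≈ 0.075279 m

about 75.3 mm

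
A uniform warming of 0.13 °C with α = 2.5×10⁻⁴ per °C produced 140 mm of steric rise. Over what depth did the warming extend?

H = Δh/(αΔT) = 0.14 / (2.5×10⁻⁴ × 0.13) ≈ 4308 m

about 4310 m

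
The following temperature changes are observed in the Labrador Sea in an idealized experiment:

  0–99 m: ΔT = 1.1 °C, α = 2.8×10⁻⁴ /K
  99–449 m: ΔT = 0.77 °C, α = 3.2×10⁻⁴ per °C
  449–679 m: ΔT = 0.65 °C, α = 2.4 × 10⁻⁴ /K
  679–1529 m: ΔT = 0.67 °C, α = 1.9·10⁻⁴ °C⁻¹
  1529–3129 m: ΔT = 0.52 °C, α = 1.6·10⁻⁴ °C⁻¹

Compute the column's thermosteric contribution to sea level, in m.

0–99 m: 2.8×10⁻⁴ × 99 × 1.1 = 0.030492 m
350 × 3.2×10⁻⁴ × 0.77 = 0.08624 m
Layer 3: 2.4×10⁻⁴ × 0.65 × 230 = 0.03588 m
679–1529 m: 0.67 × 1.9×10⁻⁴ × 850 = 0.108205 m
Layer 5: 1.6×10⁻⁴ × 0.52 × 1600 = 0.13312 m
Δh = 0.030492 + 0.08624 + 0.03588 + 0.108205 + 0.13312 = 0.393937 m ≈ 0.394 m

0.394 m of thermosteric rise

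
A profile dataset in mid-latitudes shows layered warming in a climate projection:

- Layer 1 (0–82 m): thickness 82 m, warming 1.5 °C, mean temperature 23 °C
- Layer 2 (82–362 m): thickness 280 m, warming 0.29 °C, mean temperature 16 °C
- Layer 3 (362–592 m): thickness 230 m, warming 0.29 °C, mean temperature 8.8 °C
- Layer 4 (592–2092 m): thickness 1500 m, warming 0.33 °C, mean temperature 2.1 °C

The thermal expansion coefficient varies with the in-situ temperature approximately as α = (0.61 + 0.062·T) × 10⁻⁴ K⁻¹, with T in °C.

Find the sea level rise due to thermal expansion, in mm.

Δh ≈ 82 mm

Layer 1: α = (0.61 + 0.062×23)×10⁻⁴ = 2.036×10⁻⁴ K⁻¹
Layer 2: α = (0.61 + 0.062×16)×10⁻⁴ = 1.602×10⁻⁴ K⁻¹
Layer 3: α = (0.61 + 0.062×8.8)×10⁻⁴ = 1.1556×10⁻⁴ K⁻¹
Layer 4: α = (0.61 + 0.062×2.1)×10⁻⁴ = 0.7402×10⁻⁴ K⁻¹
82 × 2.036×10⁻⁴ × 1.5 = 0.0250428 m
1.602×10⁻⁴ × 280 × 0.29 = 0.01300824 m
362–592 m: 0.29 × 1.1556×10⁻⁴ × 230 = 0.007707852 m
592–2092 m: 0.7402×10⁻⁴ × 1500 × 0.33 = 0.0366399 m
Δh = 0.0250428 + 0.01300824 + 0.007707852 + 0.0366399 = 0.082398792 m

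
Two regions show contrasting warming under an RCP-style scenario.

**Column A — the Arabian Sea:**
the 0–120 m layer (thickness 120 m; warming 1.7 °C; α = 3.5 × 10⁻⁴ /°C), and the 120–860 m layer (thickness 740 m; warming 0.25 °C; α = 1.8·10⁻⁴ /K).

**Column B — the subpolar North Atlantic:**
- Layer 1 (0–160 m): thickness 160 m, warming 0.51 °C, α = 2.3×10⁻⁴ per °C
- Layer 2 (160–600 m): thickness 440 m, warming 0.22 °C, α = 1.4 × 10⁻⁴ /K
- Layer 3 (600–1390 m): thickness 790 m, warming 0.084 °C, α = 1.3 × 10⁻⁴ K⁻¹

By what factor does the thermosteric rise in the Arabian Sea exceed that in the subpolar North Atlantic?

A 1.7 × 120 × 3.5×10⁻⁴ = 0.07140 m
A 740 × 0.25 × 1.8×10⁻⁴ = 0.03330 m
A total: 0.10470 m
B Layer 1: 0.51 × 2.3×10⁻⁴ × 160 = 0.018768 m
B 160–600 m: 0.22 × 440 × 1.4×10⁻⁴ = 0.013552 m
B 600–1390 m: 1.3×10⁻⁴ × 0.084 × 790 = 0.0086268 m
B total: 0.0409468 m
Ratio: 0.10470 / 0.0409468 ≈ 2.557

≈ 2.6×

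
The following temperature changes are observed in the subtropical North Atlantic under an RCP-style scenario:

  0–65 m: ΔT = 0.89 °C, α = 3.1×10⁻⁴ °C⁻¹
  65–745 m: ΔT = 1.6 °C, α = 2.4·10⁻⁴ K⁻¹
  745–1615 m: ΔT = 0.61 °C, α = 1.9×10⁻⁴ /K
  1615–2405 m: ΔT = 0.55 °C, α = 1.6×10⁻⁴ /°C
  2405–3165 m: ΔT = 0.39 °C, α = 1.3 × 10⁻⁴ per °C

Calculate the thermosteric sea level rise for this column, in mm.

Δh ≈ 488 mm

0.89 × 3.1×10⁻⁴ × 65 = 0.0179335 m
2.4×10⁻⁴ × 680 × 1.6 = 0.26112 m
Layer 3: 0.61 × 1.9×10⁻⁴ × 870 = 0.100833 m
Layer 4: 0.55 × 1.6×10⁻⁴ × 790 = 0.06952 m
0.39 × 1.3×10⁻⁴ × 760 = 0.038532 m
Δh = 0.0179335 + 0.26112 + 0.100833 + 0.06952 + 0.038532 = 0.4879385 m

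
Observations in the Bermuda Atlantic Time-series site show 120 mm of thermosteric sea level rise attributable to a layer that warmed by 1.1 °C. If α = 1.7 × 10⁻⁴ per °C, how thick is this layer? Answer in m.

H ≈ 640 m

H = Δh/(αΔT) = 0.12 / (1.7×10⁻⁴ × 1.1) ≈ 641.7 m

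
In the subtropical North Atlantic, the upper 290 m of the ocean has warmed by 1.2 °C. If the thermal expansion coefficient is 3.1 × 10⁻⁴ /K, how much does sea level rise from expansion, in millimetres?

Δh = αΔT·H = 3.1×10⁻⁴ × 1.2 × 290 = 0.10788 m

Δh = 108 mm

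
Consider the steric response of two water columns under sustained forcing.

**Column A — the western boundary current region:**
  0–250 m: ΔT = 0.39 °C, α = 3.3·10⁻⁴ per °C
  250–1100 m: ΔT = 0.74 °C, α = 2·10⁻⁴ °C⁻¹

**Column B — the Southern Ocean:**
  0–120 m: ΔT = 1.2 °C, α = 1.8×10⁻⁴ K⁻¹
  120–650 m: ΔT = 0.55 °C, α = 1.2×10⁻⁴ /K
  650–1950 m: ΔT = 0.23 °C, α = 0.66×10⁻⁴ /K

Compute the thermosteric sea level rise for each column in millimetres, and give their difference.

Δh_A ≈ 160 mm, Δh_B ≈ 81 mm; difference ≈ 77 mm

A 3.3×10⁻⁴ × 250 × 0.39 = 0.032175 m
A 2×10⁻⁴ × 850 × 0.74 = 0.12580 m
A total: 0.157975 m
B Layer 1: 1.8×10⁻⁴ × 120 × 1.2 = 0.02592 m
B 1.2×10⁻⁴ × 530 × 0.55 = 0.03498 m
B 650–1950 m: 0.66×10⁻⁴ × 1300 × 0.23 = 0.019734 m
B total: 0.080634 m
Difference: 0.157975 − 0.080634 = 0.077341 m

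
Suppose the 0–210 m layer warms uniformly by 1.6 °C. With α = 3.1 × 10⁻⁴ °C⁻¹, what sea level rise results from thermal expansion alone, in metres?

Δh = αΔT·H = 3.1×10⁻⁴ × 1.6 × 210 = 0.10416 m

0.10 m of thermosteric rise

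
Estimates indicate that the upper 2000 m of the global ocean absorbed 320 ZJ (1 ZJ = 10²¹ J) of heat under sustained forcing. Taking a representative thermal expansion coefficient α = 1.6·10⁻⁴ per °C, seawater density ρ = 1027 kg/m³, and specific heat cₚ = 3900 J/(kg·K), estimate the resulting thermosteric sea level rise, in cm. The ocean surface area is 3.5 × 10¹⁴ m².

Per unit area: Q = 320×10²¹ / (3.5×10¹⁴) ≈ 9.143×10⁸ J/m²
Δh = αQ/(ρcₚ) = 1.6×10⁻⁴ × 9.143×10⁸ / (1027 × 3900) ≈ 0.036524 m

about 3.7 cm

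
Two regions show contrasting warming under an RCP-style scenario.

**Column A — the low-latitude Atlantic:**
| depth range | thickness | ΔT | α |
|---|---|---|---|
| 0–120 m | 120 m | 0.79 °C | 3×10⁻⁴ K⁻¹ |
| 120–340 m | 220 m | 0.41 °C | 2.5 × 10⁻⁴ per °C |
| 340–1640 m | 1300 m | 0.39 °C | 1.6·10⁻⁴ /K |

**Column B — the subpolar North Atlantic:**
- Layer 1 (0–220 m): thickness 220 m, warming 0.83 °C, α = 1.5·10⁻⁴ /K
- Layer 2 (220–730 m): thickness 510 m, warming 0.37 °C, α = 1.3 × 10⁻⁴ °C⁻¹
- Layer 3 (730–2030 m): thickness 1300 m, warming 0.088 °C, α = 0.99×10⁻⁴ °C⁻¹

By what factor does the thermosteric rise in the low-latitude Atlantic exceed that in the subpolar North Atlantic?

≈ 2.09×

A 0–120 m: 3×10⁻⁴ × 0.79 × 120 = 0.02844 m
A 0.41 × 2.5×10⁻⁴ × 220 = 0.02255 m
A 340–1640 m: 1300 × 1.6×10⁻⁴ × 0.39 = 0.08112 m
A total: 0.13211 m
B Layer 1: 0.83 × 1.5×10⁻⁴ × 220 = 0.02739 m
B 0.37 × 1.3×10⁻⁴ × 510 = 0.024531 m
B 730–2030 m: 0.088 × 0.99×10⁻⁴ × 1300 = 0.0113256 m
B total: 0.0632466 m
Ratio: 0.13211 / 0.0632466 ≈ 2.089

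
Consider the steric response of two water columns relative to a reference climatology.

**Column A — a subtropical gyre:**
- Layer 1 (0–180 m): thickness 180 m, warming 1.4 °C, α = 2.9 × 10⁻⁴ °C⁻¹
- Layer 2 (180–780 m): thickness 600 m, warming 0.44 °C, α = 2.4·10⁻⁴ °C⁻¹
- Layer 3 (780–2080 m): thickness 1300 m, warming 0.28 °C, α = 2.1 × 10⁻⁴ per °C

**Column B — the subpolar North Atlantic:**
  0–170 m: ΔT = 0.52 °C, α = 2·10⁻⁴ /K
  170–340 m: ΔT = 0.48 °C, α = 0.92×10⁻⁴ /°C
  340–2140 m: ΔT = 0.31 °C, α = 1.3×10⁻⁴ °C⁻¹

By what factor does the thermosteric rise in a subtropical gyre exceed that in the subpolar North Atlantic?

A 0–180 m: 2.9×10⁻⁴ × 180 × 1.4 = 0.07308 m
A 0.44 × 600 × 2.4×10⁻⁴ = 0.06336 m
A 1300 × 2.1×10⁻⁴ × 0.28 = 0.07644 m
A total: 0.21288 m
B 0–170 m: 0.52 × 170 × 2×10⁻⁴ = 0.01768 m
B 170–340 m: 0.48 × 0.92×10⁻⁴ × 170 = 0.0075072 m
B Layer 3: 1800 × 0.31 × 1.3×10⁻⁴ = 0.07254 m
B total: 0.0977272 m
Ratio: 0.21288 / 0.0977272 ≈ 2.178

2.18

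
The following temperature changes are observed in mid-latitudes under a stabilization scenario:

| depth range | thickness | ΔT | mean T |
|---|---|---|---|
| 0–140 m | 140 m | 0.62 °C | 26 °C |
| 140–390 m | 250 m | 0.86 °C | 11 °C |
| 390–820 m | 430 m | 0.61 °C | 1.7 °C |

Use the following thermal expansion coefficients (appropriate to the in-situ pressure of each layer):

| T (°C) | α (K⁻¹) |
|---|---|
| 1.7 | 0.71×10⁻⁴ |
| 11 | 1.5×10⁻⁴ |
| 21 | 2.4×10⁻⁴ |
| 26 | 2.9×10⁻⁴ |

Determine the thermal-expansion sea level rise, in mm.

Layer 1 at 26 °C → α = 2.9×10⁻⁴ K⁻¹
Layer 2 at 11 °C → α = 1.5×10⁻⁴ K⁻¹
Layer 3 at 1.7 °C → α = 0.71×10⁻⁴ K⁻¹
0–140 m: 2.9×10⁻⁴ × 0.62 × 140 = 0.025172 m
0.86 × 1.5×10⁻⁴ × 250 = 0.03225 m
390–820 m: 430 × 0.71×10⁻⁴ × 0.61 = 0.0186233 m
Δh = 0.025172 + 0.03225 + 0.0186233 = 0.0760453 m

76.0 mm of thermosteric rise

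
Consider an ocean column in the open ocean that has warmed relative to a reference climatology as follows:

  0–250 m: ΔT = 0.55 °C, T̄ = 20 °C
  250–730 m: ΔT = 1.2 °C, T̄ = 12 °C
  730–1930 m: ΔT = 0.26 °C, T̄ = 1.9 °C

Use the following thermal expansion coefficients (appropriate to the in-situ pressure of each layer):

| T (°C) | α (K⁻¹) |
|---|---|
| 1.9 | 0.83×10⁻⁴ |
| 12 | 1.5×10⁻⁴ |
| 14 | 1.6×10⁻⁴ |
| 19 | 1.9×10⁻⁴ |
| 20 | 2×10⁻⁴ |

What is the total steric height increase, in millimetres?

Layer 1 at 20 °C → α = 2×10⁻⁴ K⁻¹
Layer 2 at 12 °C → α = 1.5×10⁻⁴ K⁻¹
Layer 3 at 1.9 °C → α = 0.83×10⁻⁴ K⁻¹
Layer 1: 0.55 × 2×10⁻⁴ × 250 = 0.02750 m
250–730 m: 480 × 1.5×10⁻⁴ × 1.2 = 0.08640 m
1200 × 0.83×10⁻⁴ × 0.26 = 0.025896 m
Δh = 0.02750 + 0.08640 + 0.025896 = 0.139796 m

140 mm of thermosteric rise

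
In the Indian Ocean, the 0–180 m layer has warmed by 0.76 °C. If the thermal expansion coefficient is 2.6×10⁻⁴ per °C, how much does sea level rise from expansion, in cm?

Δh = αΔT·H = 2.6×10⁻⁴ × 0.76 × 180 = 0.035568 m

3.6 cm of thermosteric rise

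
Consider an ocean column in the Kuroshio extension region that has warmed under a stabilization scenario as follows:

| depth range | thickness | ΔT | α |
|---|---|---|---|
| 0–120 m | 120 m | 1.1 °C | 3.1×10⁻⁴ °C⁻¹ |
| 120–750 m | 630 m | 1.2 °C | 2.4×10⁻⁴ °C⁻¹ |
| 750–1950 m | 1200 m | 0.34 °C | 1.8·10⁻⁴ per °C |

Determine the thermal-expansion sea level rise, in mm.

3.1×10⁻⁴ × 120 × 1.1 = 0.04092 m
120–750 m: 1.2 × 630 × 2.4×10⁻⁴ = 0.18144 m
750–1950 m: 0.34 × 1.8×10⁻⁴ × 1200 = 0.07344 m
Δh = 0.04092 + 0.18144 + 0.07344 = 0.29580 m ≈ 300 mm

Δh ≈ 300 mm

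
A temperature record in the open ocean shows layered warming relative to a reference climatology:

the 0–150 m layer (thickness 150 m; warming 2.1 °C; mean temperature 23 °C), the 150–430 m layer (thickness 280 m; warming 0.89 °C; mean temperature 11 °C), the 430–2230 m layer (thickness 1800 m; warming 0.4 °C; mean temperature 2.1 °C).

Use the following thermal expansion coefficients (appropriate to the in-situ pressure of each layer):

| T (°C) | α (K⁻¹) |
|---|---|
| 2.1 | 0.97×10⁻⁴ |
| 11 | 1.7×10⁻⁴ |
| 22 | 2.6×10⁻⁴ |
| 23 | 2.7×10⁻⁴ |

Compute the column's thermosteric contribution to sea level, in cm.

19.7 cm of thermosteric rise

Layer 1 at 23 °C → α = 2.7×10⁻⁴ K⁻¹
Layer 2 at 11 °C → α = 1.7×10⁻⁴ K⁻¹
Layer 3 at 2.1 °C → α = 0.97×10⁻⁴ K⁻¹
0–150 m: 2.7×10⁻⁴ × 150 × 2.1 = 0.08505 m
Layer 2: 280 × 0.89 × 1.7×10⁻⁴ = 0.042364 m
0.4 × 1800 × 0.97×10⁻⁴ = 0.06984 m
Δh = 0.08505 + 0.042364 + 0.06984 = 0.197254 m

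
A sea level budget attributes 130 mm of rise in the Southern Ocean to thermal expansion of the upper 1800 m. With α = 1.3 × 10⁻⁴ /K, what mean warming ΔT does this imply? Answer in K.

ΔT = Δh/(αH) = 0.13 / (1.3×10⁻⁴ × 1800) ≈ 0.5556 K

about 0.556 K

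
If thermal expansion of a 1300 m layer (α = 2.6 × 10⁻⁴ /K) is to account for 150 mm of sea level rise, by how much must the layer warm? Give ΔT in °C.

ΔT = Δh/(αH) = 0.15 / (2.6×10⁻⁴ × 1300) ≈ 0.4438 °C

about 0.444 °C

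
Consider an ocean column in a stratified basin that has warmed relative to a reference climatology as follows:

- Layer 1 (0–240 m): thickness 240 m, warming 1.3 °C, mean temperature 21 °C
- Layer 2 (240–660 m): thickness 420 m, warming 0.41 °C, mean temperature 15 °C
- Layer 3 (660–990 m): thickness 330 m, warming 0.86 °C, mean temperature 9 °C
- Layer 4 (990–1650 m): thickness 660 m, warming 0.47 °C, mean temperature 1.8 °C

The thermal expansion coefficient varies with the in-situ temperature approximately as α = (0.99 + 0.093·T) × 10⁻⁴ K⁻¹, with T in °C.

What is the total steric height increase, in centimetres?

Layer 1: α = (0.99 + 0.093×21)×10⁻⁴ = 2.943×10⁻⁴ K⁻¹
Layer 2: α = (0.99 + 0.093×15)×10⁻⁴ = 2.385×10⁻⁴ K⁻¹
Layer 3: α = (0.99 + 0.093×9)×10⁻⁴ = 1.827×10⁻⁴ K⁻¹
Layer 4: α = (0.99 + 0.093×1.8)×10⁻⁴ = 1.1574×10⁻⁴ K⁻¹
1.3 × 2.943×10⁻⁴ × 240 = 0.0918216 m
420 × 0.41 × 2.385×10⁻⁴ = 0.0410697 m
330 × 1.827×10⁻⁴ × 0.86 = 0.05185026 m
660 × 1.1574×10⁻⁴ × 0.47 = 0.035902548 m
Δh = 0.0918216 + 0.0410697 + 0.05185026 + 0.035902548 = 0.220644108 m ≈ 22.1 cm

22.1 cm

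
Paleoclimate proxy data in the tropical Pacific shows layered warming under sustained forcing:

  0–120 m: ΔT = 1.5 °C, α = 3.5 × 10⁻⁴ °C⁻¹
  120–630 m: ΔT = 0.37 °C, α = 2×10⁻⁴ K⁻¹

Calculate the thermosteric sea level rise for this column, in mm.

Layer 1: 3.5×10⁻⁴ × 120 × 1.5 = 0.06300 m
Layer 2: 510 × 0.37 × 2×10⁻⁴ = 0.03774 m
Δh = 0.06300 + 0.03774 = 0.10074 m ≈ 100 mm

100 mm of thermosteric rise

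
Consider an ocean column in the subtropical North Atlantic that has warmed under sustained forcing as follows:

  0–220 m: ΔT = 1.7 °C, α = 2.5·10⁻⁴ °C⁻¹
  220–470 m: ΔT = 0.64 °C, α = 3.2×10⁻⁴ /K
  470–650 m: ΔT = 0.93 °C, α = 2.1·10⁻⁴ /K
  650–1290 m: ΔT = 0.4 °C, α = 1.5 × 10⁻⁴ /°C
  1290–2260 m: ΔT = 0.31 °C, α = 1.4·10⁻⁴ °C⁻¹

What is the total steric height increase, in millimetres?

260 mm

2.5×10⁻⁴ × 220 × 1.7 = 0.09350 m
250 × 3.2×10⁻⁴ × 0.64 = 0.05120 m
180 × 0.93 × 2.1×10⁻⁴ = 0.035154 m
650–1290 m: 0.4 × 640 × 1.5×10⁻⁴ = 0.03840 m
Layer 5: 0.31 × 1.4×10⁻⁴ × 970 = 0.042098 m
Δh = 0.09350 + 0.05120 + 0.035154 + 0.03840 + 0.042098 = 0.260352 m ≈ 260 mm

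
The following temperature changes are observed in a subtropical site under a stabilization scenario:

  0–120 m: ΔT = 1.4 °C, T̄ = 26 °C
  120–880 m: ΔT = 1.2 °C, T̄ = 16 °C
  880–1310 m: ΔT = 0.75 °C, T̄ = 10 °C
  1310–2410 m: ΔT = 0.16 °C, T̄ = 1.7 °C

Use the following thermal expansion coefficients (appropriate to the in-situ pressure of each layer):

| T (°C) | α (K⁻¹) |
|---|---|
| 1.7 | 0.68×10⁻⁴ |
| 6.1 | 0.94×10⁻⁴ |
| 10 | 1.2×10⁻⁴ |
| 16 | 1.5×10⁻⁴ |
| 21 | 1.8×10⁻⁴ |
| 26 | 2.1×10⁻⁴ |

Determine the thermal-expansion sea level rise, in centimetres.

Layer 1 at 26 °C → α = 2.1×10⁻⁴ K⁻¹
Layer 2 at 16 °C → α = 1.5×10⁻⁴ K⁻¹
Layer 3 at 10 °C → α = 1.2×10⁻⁴ K⁻¹
Layer 4 at 1.7 °C → α = 0.68×10⁻⁴ K⁻¹
Layer 1: 2.1×10⁻⁴ × 1.4 × 120 = 0.03528 m
760 × 1.5×10⁻⁴ × 1.2 = 0.13680 m
880–1310 m: 430 × 1.2×10⁻⁴ × 0.75 = 0.03870 m
1310–2410 m: 1100 × 0.16 × 0.68×10⁻⁴ = 0.011968 m
Δh = 0.03528 + 0.13680 + 0.03870 + 0.011968 = 0.222748 m

Δh ≈ 22.3 cm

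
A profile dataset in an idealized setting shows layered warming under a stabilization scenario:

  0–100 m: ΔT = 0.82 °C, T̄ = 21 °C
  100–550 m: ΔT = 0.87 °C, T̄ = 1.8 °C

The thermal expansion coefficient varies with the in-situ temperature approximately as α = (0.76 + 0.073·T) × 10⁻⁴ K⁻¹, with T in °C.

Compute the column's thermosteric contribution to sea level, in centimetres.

Layer 1: α = (0.76 + 0.073×21)×10⁻⁴ = 2.293×10⁻⁴ K⁻¹
Layer 2: α = (0.76 + 0.073×1.8)×10⁻⁴ = 0.8914×10⁻⁴ K⁻¹
Layer 1: 100 × 0.82 × 2.293×10⁻⁴ = 0.0188026 m
0.87 × 450 × 0.8914×10⁻⁴ = 0.03489831 m
Δh = 0.0188026 + 0.03489831 = 0.05370091 m

Δh = 5.37 cm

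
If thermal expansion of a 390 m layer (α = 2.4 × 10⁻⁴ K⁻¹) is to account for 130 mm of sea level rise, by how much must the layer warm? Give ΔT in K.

ΔT ≈ 1.4 K

ΔT = Δh/(αH) = 0.13 / (2.4×10⁻⁴ × 390) ≈ 1.389 K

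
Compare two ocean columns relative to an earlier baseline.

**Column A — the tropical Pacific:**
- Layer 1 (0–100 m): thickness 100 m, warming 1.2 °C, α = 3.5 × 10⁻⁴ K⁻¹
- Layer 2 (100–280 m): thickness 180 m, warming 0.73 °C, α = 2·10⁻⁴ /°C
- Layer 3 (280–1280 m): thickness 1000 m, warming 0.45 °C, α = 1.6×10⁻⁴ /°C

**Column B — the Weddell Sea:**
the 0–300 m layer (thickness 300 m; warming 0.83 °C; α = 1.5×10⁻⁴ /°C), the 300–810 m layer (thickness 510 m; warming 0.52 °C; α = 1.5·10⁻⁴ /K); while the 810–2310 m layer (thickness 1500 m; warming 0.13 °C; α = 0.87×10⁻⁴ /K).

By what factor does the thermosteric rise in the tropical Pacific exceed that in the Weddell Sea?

A Layer 1: 1.2 × 100 × 3.5×10⁻⁴ = 0.04200 m
A Layer 2: 180 × 2×10⁻⁴ × 0.73 = 0.02628 m
A 1000 × 0.45 × 1.6×10⁻⁴ = 0.07200 m
A total: 0.14028 m
B 300 × 0.83 × 1.5×10⁻⁴ = 0.03735 m
B 300–810 m: 1.5×10⁻⁴ × 0.52 × 510 = 0.03978 m
B Layer 3: 0.13 × 0.87×10⁻⁴ × 1500 = 0.016965 m
B total: 0.094095 m
Ratio: 0.14028 / 0.094095 ≈ 1.491

a factor of 1.49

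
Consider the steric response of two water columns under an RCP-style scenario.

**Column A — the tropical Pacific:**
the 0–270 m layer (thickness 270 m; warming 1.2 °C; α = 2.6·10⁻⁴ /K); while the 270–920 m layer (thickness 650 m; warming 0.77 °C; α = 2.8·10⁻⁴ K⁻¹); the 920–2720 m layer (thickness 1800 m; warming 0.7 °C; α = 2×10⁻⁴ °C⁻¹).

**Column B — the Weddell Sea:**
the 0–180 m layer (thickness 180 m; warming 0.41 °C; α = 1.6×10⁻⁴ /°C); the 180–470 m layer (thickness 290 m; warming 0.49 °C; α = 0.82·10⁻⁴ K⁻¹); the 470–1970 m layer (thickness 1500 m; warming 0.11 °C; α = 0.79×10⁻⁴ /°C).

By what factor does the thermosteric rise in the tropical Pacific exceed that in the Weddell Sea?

A 2.6×10⁻⁴ × 1.2 × 270 = 0.08424 m
A Layer 2: 2.8×10⁻⁴ × 0.77 × 650 = 0.14014 m
A Layer 3: 1800 × 2×10⁻⁴ × 0.7 = 0.25200 m
A total: 0.47638 m
B Layer 1: 0.41 × 180 × 1.6×10⁻⁴ = 0.011808 m
B 290 × 0.49 × 0.82×10⁻⁴ = 0.0116522 m
B Layer 3: 1500 × 0.79×10⁻⁴ × 0.11 = 0.013035 m
B total: 0.0364952 m
Ratio: 0.47638 / 0.0364952 ≈ 13.05

≈ 13×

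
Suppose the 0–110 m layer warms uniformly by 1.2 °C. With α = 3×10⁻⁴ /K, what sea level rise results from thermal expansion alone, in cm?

Δh = αΔT·H = 3×10⁻⁴ × 1.2 × 110 = 0.03960 m

Δh ≈ 4.0 cm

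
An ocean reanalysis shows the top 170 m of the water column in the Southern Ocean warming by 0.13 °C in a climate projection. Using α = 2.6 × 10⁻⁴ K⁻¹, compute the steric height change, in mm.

Δh ≈ 5.75 mm

Δh = αΔT·H = 2.6×10⁻⁴ × 0.13 × 170 = 0.005746 m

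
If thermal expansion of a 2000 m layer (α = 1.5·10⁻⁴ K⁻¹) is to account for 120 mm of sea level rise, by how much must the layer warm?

0.40 K

ΔT = Δh/(αH) = 0.12 / (1.5×10⁻⁴ × 2000) = 0.4000 K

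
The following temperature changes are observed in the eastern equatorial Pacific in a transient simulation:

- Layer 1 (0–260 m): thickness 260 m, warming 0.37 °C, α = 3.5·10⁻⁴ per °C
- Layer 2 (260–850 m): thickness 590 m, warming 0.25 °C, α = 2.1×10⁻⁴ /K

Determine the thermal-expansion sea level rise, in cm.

3.5×10⁻⁴ × 260 × 0.37 = 0.03367 m
260–850 m: 2.1×10⁻⁴ × 0.25 × 590 = 0.030975 m
Δh = 0.03367 + 0.030975 = 0.064645 m

Δh = 6.46 cm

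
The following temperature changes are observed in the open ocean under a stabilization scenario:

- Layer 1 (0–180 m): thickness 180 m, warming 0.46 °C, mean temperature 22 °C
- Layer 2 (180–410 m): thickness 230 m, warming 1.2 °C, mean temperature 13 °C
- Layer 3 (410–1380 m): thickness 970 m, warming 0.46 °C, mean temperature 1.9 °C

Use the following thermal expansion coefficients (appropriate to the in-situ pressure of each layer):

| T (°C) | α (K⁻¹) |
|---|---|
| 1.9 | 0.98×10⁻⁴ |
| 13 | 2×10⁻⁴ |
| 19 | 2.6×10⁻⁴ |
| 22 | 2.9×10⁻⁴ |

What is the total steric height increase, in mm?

Layer 1 at 22 °C → α = 2.9×10⁻⁴ K⁻¹
Layer 2 at 13 °C → α = 2×10⁻⁴ K⁻¹
Layer 3 at 1.9 °C → α = 0.98×10⁻⁴ K⁻¹
0.46 × 180 × 2.9×10⁻⁴ = 0.024012 m
Layer 2: 1.2 × 230 × 2×10⁻⁴ = 0.05520 m
970 × 0.46 × 0.98×10⁻⁴ = 0.0437276 m
Δh = 0.024012 + 0.05520 + 0.0437276 = 0.1229396 m

123 mm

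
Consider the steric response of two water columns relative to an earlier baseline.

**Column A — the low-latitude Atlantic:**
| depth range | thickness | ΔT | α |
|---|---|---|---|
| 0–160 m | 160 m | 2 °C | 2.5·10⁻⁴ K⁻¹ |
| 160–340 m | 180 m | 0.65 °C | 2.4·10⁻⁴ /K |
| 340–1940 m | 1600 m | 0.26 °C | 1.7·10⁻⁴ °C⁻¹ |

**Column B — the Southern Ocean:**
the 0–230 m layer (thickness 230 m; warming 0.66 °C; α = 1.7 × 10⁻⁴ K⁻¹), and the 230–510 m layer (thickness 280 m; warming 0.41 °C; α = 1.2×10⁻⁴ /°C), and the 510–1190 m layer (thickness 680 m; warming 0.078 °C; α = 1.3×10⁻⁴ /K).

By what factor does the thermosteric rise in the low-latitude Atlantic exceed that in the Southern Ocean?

A Layer 1: 160 × 2 × 2.5×10⁻⁴ = 0.08000 m
A Layer 2: 180 × 0.65 × 2.4×10⁻⁴ = 0.02808 m
A 1600 × 0.26 × 1.7×10⁻⁴ = 0.07072 m
A total: 0.17880 m
B Layer 1: 1.7×10⁻⁴ × 0.66 × 230 = 0.025806 m
B 230–510 m: 0.41 × 1.2×10⁻⁴ × 280 = 0.013776 m
B 680 × 1.3×10⁻⁴ × 0.078 = 0.0068952 m
B total: 0.0464772 m
Ratio: 0.17880 / 0.0464772 ≈ 3.847

3.85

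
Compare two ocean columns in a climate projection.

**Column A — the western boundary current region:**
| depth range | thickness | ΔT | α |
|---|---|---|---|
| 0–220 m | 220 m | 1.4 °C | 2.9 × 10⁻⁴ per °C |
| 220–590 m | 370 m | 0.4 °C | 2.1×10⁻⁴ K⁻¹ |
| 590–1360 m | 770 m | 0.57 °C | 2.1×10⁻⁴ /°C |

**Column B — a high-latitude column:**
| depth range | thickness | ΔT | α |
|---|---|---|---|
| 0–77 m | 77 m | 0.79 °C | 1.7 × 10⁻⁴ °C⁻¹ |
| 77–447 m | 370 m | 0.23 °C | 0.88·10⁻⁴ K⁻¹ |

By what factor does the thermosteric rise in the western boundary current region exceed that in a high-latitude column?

A 2.9×10⁻⁴ × 220 × 1.4 = 0.08932 m
A 2.1×10⁻⁴ × 370 × 0.4 = 0.03108 m
A 2.1×10⁻⁴ × 0.57 × 770 = 0.092169 m
A total: 0.212569 m
B 0–77 m: 1.7×10⁻⁴ × 77 × 0.79 = 0.0103411 m
B Layer 2: 370 × 0.88×10⁻⁴ × 0.23 = 0.0074888 m
B total: 0.0178299 m
Ratio: 0.212569 / 0.0178299 ≈ 11.92

≈ 12×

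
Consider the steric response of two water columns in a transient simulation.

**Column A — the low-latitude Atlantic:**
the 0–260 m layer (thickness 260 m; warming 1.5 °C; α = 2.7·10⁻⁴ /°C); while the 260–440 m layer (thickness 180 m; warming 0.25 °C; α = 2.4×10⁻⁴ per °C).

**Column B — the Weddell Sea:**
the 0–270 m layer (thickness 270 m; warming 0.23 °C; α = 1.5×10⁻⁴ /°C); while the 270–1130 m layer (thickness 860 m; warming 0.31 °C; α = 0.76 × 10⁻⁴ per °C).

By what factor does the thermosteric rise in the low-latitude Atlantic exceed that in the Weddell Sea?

3.93

A 1.5 × 2.7×10⁻⁴ × 260 = 0.10530 m
A 180 × 0.25 × 2.4×10⁻⁴ = 0.01080 m
A total: 0.11610 m
B Layer 1: 0.23 × 1.5×10⁻⁴ × 270 = 0.009315 m
B 270–1130 m: 0.31 × 860 × 0.76×10⁻⁴ = 0.0202616 m
B total: 0.0295766 m
Ratio: 0.11610 / 0.0295766 ≈ 3.925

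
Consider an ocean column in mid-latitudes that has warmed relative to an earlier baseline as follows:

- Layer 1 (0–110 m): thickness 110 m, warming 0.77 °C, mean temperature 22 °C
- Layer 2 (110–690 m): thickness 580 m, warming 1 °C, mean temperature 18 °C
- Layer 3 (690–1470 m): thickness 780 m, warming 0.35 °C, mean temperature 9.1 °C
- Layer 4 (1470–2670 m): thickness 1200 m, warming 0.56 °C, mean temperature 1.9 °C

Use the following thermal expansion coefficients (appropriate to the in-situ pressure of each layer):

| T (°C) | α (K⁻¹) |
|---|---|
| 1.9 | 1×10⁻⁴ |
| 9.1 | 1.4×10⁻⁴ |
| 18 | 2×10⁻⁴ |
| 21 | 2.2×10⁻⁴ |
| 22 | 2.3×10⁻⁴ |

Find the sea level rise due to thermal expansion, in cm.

about 24.1 cm

Layer 1 at 22 °C → α = 2.3×10⁻⁴ K⁻¹
Layer 2 at 18 °C → α = 2×10⁻⁴ K⁻¹
Layer 3 at 9.1 °C → α = 1.4×10⁻⁴ K⁻¹
Layer 4 at 1.9 °C → α = 1×10⁻⁴ K⁻¹
0–110 m: 0.77 × 110 × 2.3×10⁻⁴ = 0.019481 m
2×10⁻⁴ × 1 × 580 = 0.11600 m
Layer 3: 1.4×10⁻⁴ × 780 × 0.35 = 0.03822 m
1470–2670 m: 0.56 × 1×10⁻⁴ × 1200 = 0.06720 m
Δh = 0.019481 + 0.11600 + 0.03822 + 0.06720 = 0.240901 m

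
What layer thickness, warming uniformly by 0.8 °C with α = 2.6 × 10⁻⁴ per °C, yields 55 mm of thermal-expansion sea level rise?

H ≈ 264 m

H = Δh/(αΔT) = 0.055 / (2.6×10⁻⁴ × 0.8) ≈ 264.4 m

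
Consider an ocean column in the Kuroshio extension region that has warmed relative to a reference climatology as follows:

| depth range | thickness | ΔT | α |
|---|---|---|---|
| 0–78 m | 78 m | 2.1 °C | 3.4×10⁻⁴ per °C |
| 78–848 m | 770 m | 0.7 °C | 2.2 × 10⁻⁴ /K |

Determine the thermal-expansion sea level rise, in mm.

Δh ≈ 170 mm

Layer 1: 3.4×10⁻⁴ × 78 × 2.1 = 0.055692 m
0.7 × 2.2×10⁻⁴ × 770 = 0.11858 m
Δh = 0.055692 + 0.11858 = 0.174272 m ≈ 170 mm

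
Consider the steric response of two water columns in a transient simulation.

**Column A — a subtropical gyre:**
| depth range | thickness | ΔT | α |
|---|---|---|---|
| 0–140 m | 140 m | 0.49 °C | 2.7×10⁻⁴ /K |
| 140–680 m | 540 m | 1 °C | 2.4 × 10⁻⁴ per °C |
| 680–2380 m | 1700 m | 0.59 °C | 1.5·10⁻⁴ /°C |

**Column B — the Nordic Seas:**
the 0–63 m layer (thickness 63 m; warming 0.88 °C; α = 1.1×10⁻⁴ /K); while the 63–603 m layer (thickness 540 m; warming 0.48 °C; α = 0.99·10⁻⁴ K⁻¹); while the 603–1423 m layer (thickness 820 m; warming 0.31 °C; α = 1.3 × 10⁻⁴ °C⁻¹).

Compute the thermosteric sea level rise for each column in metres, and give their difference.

A: 0.299 m; B: 0.0648 m; difference 0.234 m

A 0.49 × 140 × 2.7×10⁻⁴ = 0.018522 m
A 1 × 540 × 2.4×10⁻⁴ = 0.12960 m
A Layer 3: 1.5×10⁻⁴ × 1700 × 0.59 = 0.15045 m
A total: 0.298572 m
B Layer 1: 1.1×10⁻⁴ × 0.88 × 63 = 0.0060984 m
B 0.99×10⁻⁴ × 0.48 × 540 = 0.0256608 m
B 603–1423 m: 820 × 1.3×10⁻⁴ × 0.31 = 0.033046 m
B total: 0.0648052 m
Difference: 0.298572 − 0.0648052 = 0.2337668 m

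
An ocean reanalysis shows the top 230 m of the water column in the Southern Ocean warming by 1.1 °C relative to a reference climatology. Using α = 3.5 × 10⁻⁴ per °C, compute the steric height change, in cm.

Δh ≈ 8.86 cm

Δh = αΔT·H = 3.5×10⁻⁴ × 1.1 × 230 = 0.08855 m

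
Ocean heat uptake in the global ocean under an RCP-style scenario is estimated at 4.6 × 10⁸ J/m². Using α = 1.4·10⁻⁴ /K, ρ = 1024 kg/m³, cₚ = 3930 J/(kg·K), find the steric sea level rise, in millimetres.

Δh ≈ 16.0 mm

Δh = αQ/(ρcₚ) = 1.4×10⁻⁴ × 4.6×10⁸ / (1024 × 3930) ≈ 0.016003 m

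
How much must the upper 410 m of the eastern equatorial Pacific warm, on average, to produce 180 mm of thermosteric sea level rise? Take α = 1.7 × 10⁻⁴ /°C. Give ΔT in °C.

ΔT ≈ 2.58 °C

ΔT = Δh/(αH) = 0.18 / (1.7×10⁻⁴ × 410) ≈ 2.582 °C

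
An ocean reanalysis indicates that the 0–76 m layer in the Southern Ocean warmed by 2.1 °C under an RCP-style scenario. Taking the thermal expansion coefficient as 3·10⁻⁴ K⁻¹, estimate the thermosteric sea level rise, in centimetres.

4.8 cm

Δh = αΔT·H = 3×10⁻⁴ × 2.1 × 76 = 0.04788 m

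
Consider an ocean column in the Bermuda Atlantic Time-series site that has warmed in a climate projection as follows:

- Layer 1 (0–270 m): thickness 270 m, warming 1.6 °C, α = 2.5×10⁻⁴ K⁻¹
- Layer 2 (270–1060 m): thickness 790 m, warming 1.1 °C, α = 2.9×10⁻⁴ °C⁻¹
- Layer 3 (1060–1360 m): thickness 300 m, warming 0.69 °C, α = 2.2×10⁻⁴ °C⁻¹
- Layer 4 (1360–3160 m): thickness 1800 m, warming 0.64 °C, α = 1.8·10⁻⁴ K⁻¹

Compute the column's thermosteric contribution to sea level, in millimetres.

613 mm

0–270 m: 270 × 2.5×10⁻⁴ × 1.6 = 0.10800 m
2.9×10⁻⁴ × 1.1 × 790 = 0.25201 m
2.2×10⁻⁴ × 0.69 × 300 = 0.04554 m
1800 × 1.8×10⁻⁴ × 0.64 = 0.20736 m
Δh = 0.10800 + 0.25201 + 0.04554 + 0.20736 = 0.61291 m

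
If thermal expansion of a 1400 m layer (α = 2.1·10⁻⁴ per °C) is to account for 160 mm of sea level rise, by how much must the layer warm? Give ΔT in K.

ΔT = Δh/(αH) = 0.16 / (2.1×10⁻⁴ × 1400) ≈ 0.5442 K

about 0.544 K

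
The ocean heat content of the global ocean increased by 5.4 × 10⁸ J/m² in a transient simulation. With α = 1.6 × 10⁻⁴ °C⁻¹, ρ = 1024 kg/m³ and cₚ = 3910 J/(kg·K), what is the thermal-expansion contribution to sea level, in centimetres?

Δh = αQ/(ρcₚ) = 1.6×10⁻⁴ × 5.4×10⁸ / (1024 × 3910) ≈ 0.021579 m

2.16 cm of thermosteric rise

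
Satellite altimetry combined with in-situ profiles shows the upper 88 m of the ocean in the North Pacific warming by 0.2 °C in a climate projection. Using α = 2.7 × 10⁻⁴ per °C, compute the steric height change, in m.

Δh = αΔT·H = 2.7×10⁻⁴ × 0.2 × 88 = 0.004752 m

about 0.0048 m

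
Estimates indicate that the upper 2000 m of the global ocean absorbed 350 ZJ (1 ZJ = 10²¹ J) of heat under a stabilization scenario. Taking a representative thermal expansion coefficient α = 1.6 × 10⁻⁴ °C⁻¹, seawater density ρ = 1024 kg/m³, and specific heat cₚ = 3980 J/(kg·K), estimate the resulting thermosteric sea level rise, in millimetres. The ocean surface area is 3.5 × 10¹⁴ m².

Per unit area: Q = 350×10²¹ / (3.5×10¹⁴) = 1×10⁹ J/m²
Δh = αQ/(ρcₚ) = 1.6×10⁻⁴ × 1×10⁹ / (1024 × 3980) ≈ 0.039259 m

39.3 mm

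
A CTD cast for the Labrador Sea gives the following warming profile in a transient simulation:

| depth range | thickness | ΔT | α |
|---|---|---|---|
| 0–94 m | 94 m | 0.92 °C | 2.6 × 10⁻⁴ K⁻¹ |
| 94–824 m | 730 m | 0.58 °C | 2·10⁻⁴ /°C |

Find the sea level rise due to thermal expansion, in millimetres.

0.92 × 94 × 2.6×10⁻⁴ = 0.0224848 m
Layer 2: 730 × 0.58 × 2×10⁻⁴ = 0.08468 m
Δh = 0.0224848 + 0.08468 = 0.1071648 m

Δh ≈ 107 mm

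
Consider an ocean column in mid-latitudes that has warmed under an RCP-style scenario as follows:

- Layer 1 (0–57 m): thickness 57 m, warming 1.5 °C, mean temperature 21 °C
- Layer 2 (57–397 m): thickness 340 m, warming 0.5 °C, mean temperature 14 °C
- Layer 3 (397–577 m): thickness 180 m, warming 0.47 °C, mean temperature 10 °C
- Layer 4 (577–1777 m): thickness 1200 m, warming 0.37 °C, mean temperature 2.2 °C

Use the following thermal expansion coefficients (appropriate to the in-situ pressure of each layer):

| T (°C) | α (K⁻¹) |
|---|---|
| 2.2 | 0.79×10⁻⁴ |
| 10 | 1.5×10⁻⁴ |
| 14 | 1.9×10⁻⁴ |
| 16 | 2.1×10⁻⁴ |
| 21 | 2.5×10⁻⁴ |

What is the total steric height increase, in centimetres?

Δh ≈ 10.1 cm

Layer 1 at 21 °C → α = 2.5×10⁻⁴ K⁻¹
Layer 2 at 14 °C → α = 1.9×10⁻⁴ K⁻¹
Layer 3 at 10 °C → α = 1.5×10⁻⁴ K⁻¹
Layer 4 at 2.2 °C → α = 0.79×10⁻⁴ K⁻¹
0–57 m: 1.5 × 2.5×10⁻⁴ × 57 = 0.021375 m
340 × 0.5 × 1.9×10⁻⁴ = 0.03230 m
1.5×10⁻⁴ × 0.47 × 180 = 0.01269 m
577–1777 m: 1200 × 0.79×10⁻⁴ × 0.37 = 0.035076 m
Δh = 0.021375 + 0.03230 + 0.01269 + 0.035076 = 0.101441 m ≈ 10.1 cm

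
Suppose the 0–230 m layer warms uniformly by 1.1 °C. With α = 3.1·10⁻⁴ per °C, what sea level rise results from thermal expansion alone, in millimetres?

78 mm

Δh = αΔT·H = 3.1×10⁻⁴ × 1.1 × 230 = 0.07843 m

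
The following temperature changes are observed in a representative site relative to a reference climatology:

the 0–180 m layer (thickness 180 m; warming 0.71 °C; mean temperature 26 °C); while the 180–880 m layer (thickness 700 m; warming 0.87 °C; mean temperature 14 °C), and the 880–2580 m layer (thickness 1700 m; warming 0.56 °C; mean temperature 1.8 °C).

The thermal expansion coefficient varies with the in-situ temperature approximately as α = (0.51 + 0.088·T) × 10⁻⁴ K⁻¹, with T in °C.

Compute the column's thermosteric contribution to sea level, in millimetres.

about 210 mm

Layer 1: α = (0.51 + 0.088×26)×10⁻⁴ = 2.798×10⁻⁴ K⁻¹
Layer 2: α = (0.51 + 0.088×14)×10⁻⁴ = 1.742×10⁻⁴ K⁻¹
Layer 3: α = (0.51 + 0.088×1.8)×10⁻⁴ = 0.6684×10⁻⁴ K⁻¹
180 × 0.71 × 2.798×10⁻⁴ = 0.03575844 m
Layer 2: 700 × 0.87 × 1.742×10⁻⁴ = 0.1060878 m
0.6684×10⁻⁴ × 1700 × 0.56 = 0.06363168 m
Δh = 0.03575844 + 0.1060878 + 0.06363168 = 0.20547792 m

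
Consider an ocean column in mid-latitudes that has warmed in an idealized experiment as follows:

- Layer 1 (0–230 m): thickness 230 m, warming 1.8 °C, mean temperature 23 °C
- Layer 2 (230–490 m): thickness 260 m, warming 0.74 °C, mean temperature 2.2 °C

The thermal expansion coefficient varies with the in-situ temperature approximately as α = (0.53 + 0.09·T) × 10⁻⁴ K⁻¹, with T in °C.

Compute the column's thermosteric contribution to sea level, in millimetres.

Layer 1: α = (0.53 + 0.09×23)×10⁻⁴ = 2.6×10⁻⁴ K⁻¹
Layer 2: α = (0.53 + 0.09×2.2)×10⁻⁴ = 0.728×10⁻⁴ K⁻¹
Layer 1: 2.6×10⁻⁴ × 230 × 1.8 = 0.10764 m
260 × 0.74 × 0.728×10⁻⁴ = 0.01400672 m
Δh = 0.10764 + 0.01400672 = 0.12164672 m ≈ 120 mm

120 mm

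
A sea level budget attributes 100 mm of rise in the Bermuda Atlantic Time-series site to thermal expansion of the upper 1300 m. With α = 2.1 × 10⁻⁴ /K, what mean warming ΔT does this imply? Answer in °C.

ΔT = Δh/(αH) = 0.1 / (2.1×10⁻⁴ × 1300) ≈ 0.3663 °C

0.37 °C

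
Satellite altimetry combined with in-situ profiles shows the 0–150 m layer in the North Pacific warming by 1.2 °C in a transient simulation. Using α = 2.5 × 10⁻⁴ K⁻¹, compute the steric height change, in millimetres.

45.0 mm of thermosteric rise

Δh = αΔT·H = 2.5×10⁻⁴ × 1.2 × 150 = 0.04500 m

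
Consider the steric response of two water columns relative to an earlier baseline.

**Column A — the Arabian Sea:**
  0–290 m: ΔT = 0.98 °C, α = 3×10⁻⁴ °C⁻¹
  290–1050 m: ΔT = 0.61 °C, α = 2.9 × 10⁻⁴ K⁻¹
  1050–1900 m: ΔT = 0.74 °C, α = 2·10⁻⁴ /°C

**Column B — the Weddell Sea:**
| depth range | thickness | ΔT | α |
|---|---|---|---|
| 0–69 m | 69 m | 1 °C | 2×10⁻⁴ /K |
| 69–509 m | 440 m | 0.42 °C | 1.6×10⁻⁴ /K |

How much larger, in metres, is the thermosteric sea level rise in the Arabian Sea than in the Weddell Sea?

Δh_A − Δh_B ≈ 0.30 m

A Layer 1: 290 × 0.98 × 3×10⁻⁴ = 0.08526 m
A 760 × 2.9×10⁻⁴ × 0.61 = 0.134444 m
A Layer 3: 0.74 × 850 × 2×10⁻⁴ = 0.12580 m
A total: 0.345504 m
B Layer 1: 1 × 69 × 2×10⁻⁴ = 0.01380 m
B 440 × 1.6×10⁻⁴ × 0.42 = 0.029568 m
B total: 0.043368 m
Difference: 0.345504 − 0.043368 = 0.302136 m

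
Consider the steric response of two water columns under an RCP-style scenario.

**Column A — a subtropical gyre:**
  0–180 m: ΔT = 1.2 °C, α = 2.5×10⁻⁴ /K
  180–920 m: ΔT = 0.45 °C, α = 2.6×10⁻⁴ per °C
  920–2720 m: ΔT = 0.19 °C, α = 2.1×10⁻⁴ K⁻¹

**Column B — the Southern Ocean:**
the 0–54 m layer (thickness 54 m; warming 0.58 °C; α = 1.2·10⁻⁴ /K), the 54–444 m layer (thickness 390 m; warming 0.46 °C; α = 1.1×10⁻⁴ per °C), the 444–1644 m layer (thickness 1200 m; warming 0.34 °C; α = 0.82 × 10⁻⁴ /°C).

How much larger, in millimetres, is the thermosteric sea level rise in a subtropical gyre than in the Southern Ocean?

Δh_A − Δh_B ≈ 155 mm

A 0–180 m: 1.2 × 180 × 2.5×10⁻⁴ = 0.05400 m
A 180–920 m: 2.6×10⁻⁴ × 0.45 × 740 = 0.08658 m
A 1800 × 0.19 × 2.1×10⁻⁴ = 0.07182 m
A total: 0.21240 m
B 1.2×10⁻⁴ × 54 × 0.58 = 0.0037584 m
B 54–444 m: 1.1×10⁻⁴ × 0.46 × 390 = 0.019734 m
B Layer 3: 0.34 × 0.82×10⁻⁴ × 1200 = 0.033456 m
B total: 0.0569484 m
Difference: 0.21240 − 0.0569484 = 0.1554516 m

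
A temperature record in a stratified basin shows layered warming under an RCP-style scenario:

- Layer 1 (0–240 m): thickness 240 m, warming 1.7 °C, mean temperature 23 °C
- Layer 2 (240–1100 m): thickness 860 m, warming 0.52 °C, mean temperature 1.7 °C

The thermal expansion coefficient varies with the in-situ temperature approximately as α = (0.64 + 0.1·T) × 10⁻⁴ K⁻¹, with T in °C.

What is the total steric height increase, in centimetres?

Δh ≈ 15.6 cm

Layer 1: α = (0.64 + 0.1×23)×10⁻⁴ = 2.94×10⁻⁴ K⁻¹
Layer 2: α = (0.64 + 0.1×1.7)×10⁻⁴ = 0.81×10⁻⁴ K⁻¹
Layer 1: 1.7 × 240 × 2.94×10⁻⁴ = 0.119952 m
240–1100 m: 0.81×10⁻⁴ × 860 × 0.52 = 0.0362232 m
Δh = 0.119952 + 0.0362232 = 0.1561752 m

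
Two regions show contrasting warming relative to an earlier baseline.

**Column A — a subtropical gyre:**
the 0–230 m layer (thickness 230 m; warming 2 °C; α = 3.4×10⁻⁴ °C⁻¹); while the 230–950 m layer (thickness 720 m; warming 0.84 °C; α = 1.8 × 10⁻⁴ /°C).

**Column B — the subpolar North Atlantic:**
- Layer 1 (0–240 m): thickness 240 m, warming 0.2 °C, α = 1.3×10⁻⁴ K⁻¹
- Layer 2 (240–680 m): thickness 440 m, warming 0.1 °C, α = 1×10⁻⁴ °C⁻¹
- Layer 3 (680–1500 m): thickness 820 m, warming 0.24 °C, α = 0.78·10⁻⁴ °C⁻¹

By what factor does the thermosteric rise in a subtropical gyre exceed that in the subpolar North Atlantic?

10.2

A 0–230 m: 2 × 3.4×10⁻⁴ × 230 = 0.15640 m
A Layer 2: 0.84 × 720 × 1.8×10⁻⁴ = 0.108864 m
A total: 0.265264 m
B Layer 1: 240 × 1.3×10⁻⁴ × 0.2 = 0.00624 m
B 240–680 m: 0.1 × 1×10⁻⁴ × 440 = 0.00440 m
B Layer 3: 0.24 × 0.78×10⁻⁴ × 820 = 0.0153504 m
B total: 0.0259904 m
Ratio: 0.265264 / 0.0259904 ≈ 10.21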